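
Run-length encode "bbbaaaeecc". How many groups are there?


Input: bbbaaaeecc
Scanning for consecutive runs:
  Group 1: 'b' x 3 (positions 0-2)
  Group 2: 'a' x 3 (positions 3-5)
  Group 3: 'e' x 2 (positions 6-7)
  Group 4: 'c' x 2 (positions 8-9)
Total groups: 4

4


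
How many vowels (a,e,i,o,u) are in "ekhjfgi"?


Input: ekhjfgi
Checking each character:
  'e' at position 0: vowel (running total: 1)
  'k' at position 1: consonant
  'h' at position 2: consonant
  'j' at position 3: consonant
  'f' at position 4: consonant
  'g' at position 5: consonant
  'i' at position 6: vowel (running total: 2)
Total vowels: 2

2


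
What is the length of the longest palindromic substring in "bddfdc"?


Input: "bddfdc"
Checking substrings for palindromes:
  [2:5] "dfd" (len 3) => palindrome
  [1:3] "dd" (len 2) => palindrome
Longest palindromic substring: "dfd" with length 3

3


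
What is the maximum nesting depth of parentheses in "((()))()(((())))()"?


Input: "((()))()(((())))()"
Tracking depth:
  Position 0 '(': depth becomes 1
  Position 1 '(': depth becomes 2
  Position 2 '(': depth becomes 3
  Position 3 ')': depth becomes 2
  Position 4 ')': depth becomes 1
  Position 5 ')': depth becomes 0
  Position 6 '(': depth becomes 1
  Position 7 ')': depth becomes 0
  Position 8 '(': depth becomes 1
  Position 9 '(': depth becomes 2
  Position 10 '(': depth becomes 3
  Position 11 '(': depth becomes 4
  Position 12 ')': depth becomes 3
  Position 13 ')': depth becomes 2
  Position 14 ')': depth becomes 1
  Position 15 ')': depth becomes 0
  Position 16 '(': depth becomes 1
  Position 17 ')': depth becomes 0
Maximum depth reached: 4

4


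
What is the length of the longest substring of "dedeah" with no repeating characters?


Input: "dedeah"
Sliding window (track last position of each char):
  Position 0 ('d'): window [0,0] length 1 -- new best
  Position 1 ('e'): window [0,1] length 2 -- new best
  Position 2 ('d'): repeat (last at 0), move window start to 1
  Position 2 ('d'): window [1,2] length 2
  Position 3 ('e'): repeat (last at 1), move window start to 2
  Position 3 ('e'): window [2,3] length 2
  Position 4 ('a'): window [2,4] length 3 -- new best
  Position 5 ('h'): window [2,5] length 4 -- new best
Longest substring with no repeats: "deah" with length 4

4


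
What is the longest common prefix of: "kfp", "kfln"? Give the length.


Words: kfp, kfln
  Position 0: all 'k' => match
  Position 1: all 'f' => match
  Position 2: ('p', 'l') => mismatch, stop
LCP = "kf" (length 2)

2


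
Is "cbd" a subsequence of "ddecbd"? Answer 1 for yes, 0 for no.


Check if "cbd" is a subsequence of "ddecbd"
Greedy scan:
  Position 0 ('d'): no match needed
  Position 1 ('d'): no match needed
  Position 2 ('e'): no match needed
  Position 3 ('c'): matches sub[0] = 'c'
  Position 4 ('b'): matches sub[1] = 'b'
  Position 5 ('d'): matches sub[2] = 'd'
All 3 characters matched => is a subsequence

1


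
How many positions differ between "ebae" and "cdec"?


Comparing "ebae" and "cdec" position by position:
  Position 0: 'e' vs 'c' => DIFFER
  Position 1: 'b' vs 'd' => DIFFER
  Position 2: 'a' vs 'e' => DIFFER
  Position 3: 'e' vs 'c' => DIFFER
Positions that differ: 4

4


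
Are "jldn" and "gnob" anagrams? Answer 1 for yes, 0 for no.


Strings: "jldn", "gnob"
Sorted first:  djln
Sorted second: bgno
Differ at position 0: 'd' vs 'b' => not anagrams

0


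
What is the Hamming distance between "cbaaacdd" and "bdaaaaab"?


Comparing "cbaaacdd" and "bdaaaaab" position by position:
  Position 0: 'c' vs 'b' => differ
  Position 1: 'b' vs 'd' => differ
  Position 2: 'a' vs 'a' => same
  Position 3: 'a' vs 'a' => same
  Position 4: 'a' vs 'a' => same
  Position 5: 'c' vs 'a' => differ
  Position 6: 'd' vs 'a' => differ
  Position 7: 'd' vs 'b' => differ
Total differences (Hamming distance): 5

5


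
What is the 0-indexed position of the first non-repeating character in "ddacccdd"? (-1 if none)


Input: ddacccdd
Character frequencies:
  'a': 1
  'c': 3
  'd': 4
Scanning left to right for freq == 1:
  Position 0 ('d'): freq=4, skip
  Position 1 ('d'): freq=4, skip
  Position 2 ('a'): unique! => answer = 2

2


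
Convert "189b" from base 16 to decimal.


Input: "189b" in base 16
Positional expansion:
  Digit '1' (value 1) x 16^3 = 4096
  Digit '8' (value 8) x 16^2 = 2048
  Digit '9' (value 9) x 16^1 = 144
  Digit 'b' (value 11) x 16^0 = 11
Sum = 6299

6299


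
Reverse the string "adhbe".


Input: adhbe
Reading characters right to left:
  Position 4: 'e'
  Position 3: 'b'
  Position 2: 'h'
  Position 1: 'd'
  Position 0: 'a'
Reversed: ebhda

ebhda


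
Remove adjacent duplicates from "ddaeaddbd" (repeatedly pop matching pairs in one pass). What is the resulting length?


Input: ddaeaddbd
Stack-based adjacent duplicate removal:
  Read 'd': push. Stack: d
  Read 'd': matches stack top 'd' => pop. Stack: (empty)
  Read 'a': push. Stack: a
  Read 'e': push. Stack: ae
  Read 'a': push. Stack: aea
  Read 'd': push. Stack: aead
  Read 'd': matches stack top 'd' => pop. Stack: aea
  Read 'b': push. Stack: aeab
  Read 'd': push. Stack: aeabd
Final stack: "aeabd" (length 5)

5


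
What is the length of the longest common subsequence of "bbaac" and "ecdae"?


LCS of "bbaac" and "ecdae"
DP table:
           e    c    d    a    e
      0    0    0    0    0    0
  b   0    0    0    0    0    0
  b   0    0    0    0    0    0
  a   0    0    0    0    1    1
  a   0    0    0    0    1    1
  c   0    0    1    1    1    1
LCS length = dp[5][5] = 1

1


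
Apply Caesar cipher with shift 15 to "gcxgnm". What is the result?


Caesar cipher: shift "gcxgnm" by 15
  'g' (pos 6) + 15 = pos 21 = 'v'
  'c' (pos 2) + 15 = pos 17 = 'r'
  'x' (pos 23) + 15 = pos 12 = 'm'
  'g' (pos 6) + 15 = pos 21 = 'v'
  'n' (pos 13) + 15 = pos 2 = 'c'
  'm' (pos 12) + 15 = pos 1 = 'b'
Result: vrmvcb

vrmvcb


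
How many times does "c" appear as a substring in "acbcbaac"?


Searching for "c" in "acbcbaac"
Scanning each position:
  Position 0: "a" => no
  Position 1: "c" => MATCH
  Position 2: "b" => no
  Position 3: "c" => MATCH
  Position 4: "b" => no
  Position 5: "a" => no
  Position 6: "a" => no
  Position 7: "c" => MATCH
Total occurrences: 3

3


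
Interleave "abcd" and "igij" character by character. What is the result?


Interleaving "abcd" and "igij":
  Position 0: 'a' from first, 'i' from second => "ai"
  Position 1: 'b' from first, 'g' from second => "bg"
  Position 2: 'c' from first, 'i' from second => "ci"
  Position 3: 'd' from first, 'j' from second => "dj"
Result: aibgcidj

aibgcidj


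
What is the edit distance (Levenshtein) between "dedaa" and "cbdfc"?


Computing edit distance: "dedaa" -> "cbdfc"
DP table:
           c    b    d    f    c
      0    1    2    3    4    5
  d   1    1    2    2    3    4
  e   2    2    2    3    3    4
  d   3    3    3    2    3    4
  a   4    4    4    3    3    4
  a   5    5    5    4    4    4
Edit distance = dp[5][5] = 4

4


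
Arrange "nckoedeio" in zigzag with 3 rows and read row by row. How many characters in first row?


Zigzag "nckoedeio" into 3 rows:
Placing characters:
  'n' => row 0
  'c' => row 1
  'k' => row 2
  'o' => row 1
  'e' => row 0
  'd' => row 1
  'e' => row 2
  'i' => row 1
  'o' => row 0
Rows:
  Row 0: "neo"
  Row 1: "codi"
  Row 2: "ke"
First row length: 3

3


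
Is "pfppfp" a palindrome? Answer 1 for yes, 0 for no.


Input: pfppfp
Reversed: pfppfp
  Compare pos 0 ('p') with pos 5 ('p'): match
  Compare pos 1 ('f') with pos 4 ('f'): match
  Compare pos 2 ('p') with pos 3 ('p'): match
Result: palindrome

1


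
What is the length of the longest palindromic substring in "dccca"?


Input: "dccca"
Checking substrings for palindromes:
  [1:4] "ccc" (len 3) => palindrome
  [1:3] "cc" (len 2) => palindrome
  [2:4] "cc" (len 2) => palindrome
Longest palindromic substring: "ccc" with length 3

3


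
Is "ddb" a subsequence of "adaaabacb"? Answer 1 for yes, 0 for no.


Check if "ddb" is a subsequence of "adaaabacb"
Greedy scan:
  Position 0 ('a'): no match needed
  Position 1 ('d'): matches sub[0] = 'd'
  Position 2 ('a'): no match needed
  Position 3 ('a'): no match needed
  Position 4 ('a'): no match needed
  Position 5 ('b'): no match needed
  Position 6 ('a'): no match needed
  Position 7 ('c'): no match needed
  Position 8 ('b'): no match needed
Only matched 1/3 characters => not a subsequence

0


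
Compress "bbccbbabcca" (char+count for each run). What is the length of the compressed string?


Input: bbccbbabcca
Runs:
  'b' x 2 => "b2"
  'c' x 2 => "c2"
  'b' x 2 => "b2"
  'a' x 1 => "a1"
  'b' x 1 => "b1"
  'c' x 2 => "c2"
  'a' x 1 => "a1"
Compressed: "b2c2b2a1b1c2a1"
Compressed length: 14

14


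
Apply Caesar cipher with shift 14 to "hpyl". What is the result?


Caesar cipher: shift "hpyl" by 14
  'h' (pos 7) + 14 = pos 21 = 'v'
  'p' (pos 15) + 14 = pos 3 = 'd'
  'y' (pos 24) + 14 = pos 12 = 'm'
  'l' (pos 11) + 14 = pos 25 = 'z'
Result: vdmz

vdmz


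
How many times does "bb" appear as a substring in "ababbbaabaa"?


Searching for "bb" in "ababbbaabaa"
Scanning each position:
  Position 0: "ab" => no
  Position 1: "ba" => no
  Position 2: "ab" => no
  Position 3: "bb" => MATCH
  Position 4: "bb" => MATCH
  Position 5: "ba" => no
  Position 6: "aa" => no
  Position 7: "ab" => no
  Position 8: "ba" => no
  Position 9: "aa" => no
Total occurrences: 2

2


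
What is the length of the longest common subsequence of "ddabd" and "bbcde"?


LCS of "ddabd" and "bbcde"
DP table:
           b    b    c    d    e
      0    0    0    0    0    0
  d   0    0    0    0    1    1
  d   0    0    0    0    1    1
  a   0    0    0    0    1    1
  b   0    1    1    1    1    1
  d   0    1    1    1    2    2
LCS length = dp[5][5] = 2

2


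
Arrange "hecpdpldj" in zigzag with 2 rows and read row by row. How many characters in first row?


Zigzag "hecpdpldj" into 2 rows:
Placing characters:
  'h' => row 0
  'e' => row 1
  'c' => row 0
  'p' => row 1
  'd' => row 0
  'p' => row 1
  'l' => row 0
  'd' => row 1
  'j' => row 0
Rows:
  Row 0: "hcdlj"
  Row 1: "eppd"
First row length: 5

5


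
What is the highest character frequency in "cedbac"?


Input: cedbac
Character counts:
  'a': 1
  'b': 1
  'c': 2
  'd': 1
  'e': 1
Maximum frequency: 2

2


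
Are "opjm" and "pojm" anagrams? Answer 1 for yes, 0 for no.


Strings: "opjm", "pojm"
Sorted first:  jmop
Sorted second: jmop
Sorted forms match => anagrams

1


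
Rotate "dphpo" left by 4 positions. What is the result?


Input: "dphpo", rotate left by 4
First 4 characters: "dphp"
Remaining characters: "o"
Concatenate remaining + first: "o" + "dphp" = "odphp"

odphp


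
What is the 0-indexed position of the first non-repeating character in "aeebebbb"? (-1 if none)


Input: aeebebbb
Character frequencies:
  'a': 1
  'b': 4
  'e': 3
Scanning left to right for freq == 1:
  Position 0 ('a'): unique! => answer = 0

0


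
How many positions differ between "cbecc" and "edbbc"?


Comparing "cbecc" and "edbbc" position by position:
  Position 0: 'c' vs 'e' => DIFFER
  Position 1: 'b' vs 'd' => DIFFER
  Position 2: 'e' vs 'b' => DIFFER
  Position 3: 'c' vs 'b' => DIFFER
  Position 4: 'c' vs 'c' => same
Positions that differ: 4

4


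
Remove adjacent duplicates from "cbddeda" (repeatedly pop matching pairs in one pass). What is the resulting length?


Input: cbddeda
Stack-based adjacent duplicate removal:
  Read 'c': push. Stack: c
  Read 'b': push. Stack: cb
  Read 'd': push. Stack: cbd
  Read 'd': matches stack top 'd' => pop. Stack: cb
  Read 'e': push. Stack: cbe
  Read 'd': push. Stack: cbed
  Read 'a': push. Stack: cbeda
Final stack: "cbeda" (length 5)

5


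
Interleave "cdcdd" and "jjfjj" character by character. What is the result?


Interleaving "cdcdd" and "jjfjj":
  Position 0: 'c' from first, 'j' from second => "cj"
  Position 1: 'd' from first, 'j' from second => "dj"
  Position 2: 'c' from first, 'f' from second => "cf"
  Position 3: 'd' from first, 'j' from second => "dj"
  Position 4: 'd' from first, 'j' from second => "dj"
Result: cjdjcfdjdj

cjdjcfdjdj


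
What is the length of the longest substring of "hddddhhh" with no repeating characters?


Input: "hddddhhh"
Sliding window (track last position of each char):
  Position 0 ('h'): window [0,0] length 1 -- new best
  Position 1 ('d'): window [0,1] length 2 -- new best
  Position 2 ('d'): repeat (last at 1), move window start to 2
  Position 2 ('d'): window [2,2] length 1
  Position 3 ('d'): repeat (last at 2), move window start to 3
  Position 3 ('d'): window [3,3] length 1
  Position 4 ('d'): repeat (last at 3), move window start to 4
  Position 4 ('d'): window [4,4] length 1
  Position 5 ('h'): window [4,5] length 2
  Position 6 ('h'): repeat (last at 5), move window start to 6
  Position 6 ('h'): window [6,6] length 1
  Position 7 ('h'): repeat (last at 6), move window start to 7
  Position 7 ('h'): window [7,7] length 1
Longest substring with no repeats: "hd" with length 2

2


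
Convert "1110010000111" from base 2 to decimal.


Input: "1110010000111" in base 2
Positional expansion:
  Digit '1' (value 1) x 2^12 = 4096
  Digit '1' (value 1) x 2^11 = 2048
  Digit '1' (value 1) x 2^10 = 1024
  Digit '0' (value 0) x 2^9 = 0
  Digit '0' (value 0) x 2^8 = 0
  Digit '1' (value 1) x 2^7 = 128
  Digit '0' (value 0) x 2^6 = 0
  Digit '0' (value 0) x 2^5 = 0
  Digit '0' (value 0) x 2^4 = 0
  Digit '0' (value 0) x 2^3 = 0
  Digit '1' (value 1) x 2^2 = 4
  Digit '1' (value 1) x 2^1 = 2
  Digit '1' (value 1) x 2^0 = 1
Sum = 7303

7303


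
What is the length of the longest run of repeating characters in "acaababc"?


Input: "acaababc"
Scanning for longest run:
  Position 1 ('c'): new char, reset run to 1
  Position 2 ('a'): new char, reset run to 1
  Position 3 ('a'): continues run of 'a', length=2
  Position 4 ('b'): new char, reset run to 1
  Position 5 ('a'): new char, reset run to 1
  Position 6 ('b'): new char, reset run to 1
  Position 7 ('c'): new char, reset run to 1
Longest run: 'a' with length 2

2


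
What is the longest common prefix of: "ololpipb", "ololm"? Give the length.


Words: ololpipb, ololm
  Position 0: all 'o' => match
  Position 1: all 'l' => match
  Position 2: all 'o' => match
  Position 3: all 'l' => match
  Position 4: ('p', 'm') => mismatch, stop
LCP = "olol" (length 4)

4


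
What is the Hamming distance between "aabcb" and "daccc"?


Comparing "aabcb" and "daccc" position by position:
  Position 0: 'a' vs 'd' => differ
  Position 1: 'a' vs 'a' => same
  Position 2: 'b' vs 'c' => differ
  Position 3: 'c' vs 'c' => same
  Position 4: 'b' vs 'c' => differ
Total differences (Hamming distance): 3

3


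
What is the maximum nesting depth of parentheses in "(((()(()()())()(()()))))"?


Input: "(((()(()()())()(()()))))"
Tracking depth:
  Position 0 '(': depth becomes 1
  Position 1 '(': depth becomes 2
  Position 2 '(': depth becomes 3
  Position 3 '(': depth becomes 4
  Position 4 ')': depth becomes 3
  Position 5 '(': depth becomes 4
  Position 6 '(': depth becomes 5
  Position 7 ')': depth becomes 4
  Position 8 '(': depth becomes 5
  Position 9 ')': depth becomes 4
  Position 10 '(': depth becomes 5
  Position 11 ')': depth becomes 4
  Position 12 ')': depth becomes 3
  Position 13 '(': depth becomes 4
  Position 14 ')': depth becomes 3
  Position 15 '(': depth becomes 4
  Position 16 '(': depth becomes 5
  Position 17 ')': depth becomes 4
  Position 18 '(': depth becomes 5
  Position 19 ')': depth becomes 4
  Position 20 ')': depth becomes 3
  Position 21 ')': depth becomes 2
  Position 22 ')': depth becomes 1
  Position 23 ')': depth becomes 0
Maximum depth reached: 5

5


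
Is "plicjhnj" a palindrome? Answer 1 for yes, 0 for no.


Input: plicjhnj
Reversed: jnhjcilp
  Compare pos 0 ('p') with pos 7 ('j'): MISMATCH
  Compare pos 1 ('l') with pos 6 ('n'): MISMATCH
  Compare pos 2 ('i') with pos 5 ('h'): MISMATCH
  Compare pos 3 ('c') with pos 4 ('j'): MISMATCH
Result: not a palindrome

0


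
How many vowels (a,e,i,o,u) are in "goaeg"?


Input: goaeg
Checking each character:
  'g' at position 0: consonant
  'o' at position 1: vowel (running total: 1)
  'a' at position 2: vowel (running total: 2)
  'e' at position 3: vowel (running total: 3)
  'g' at position 4: consonant
Total vowels: 3

3


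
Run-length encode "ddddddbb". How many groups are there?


Input: ddddddbb
Scanning for consecutive runs:
  Group 1: 'd' x 6 (positions 0-5)
  Group 2: 'b' x 2 (positions 6-7)
Total groups: 2

2


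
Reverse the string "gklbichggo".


Input: gklbichggo
Reading characters right to left:
  Position 9: 'o'
  Position 8: 'g'
  Position 7: 'g'
  Position 6: 'h'
  Position 5: 'c'
  Position 4: 'i'
  Position 3: 'b'
  Position 2: 'l'
  Position 1: 'k'
  Position 0: 'g'
Reversed: ogghciblkg

ogghciblkg


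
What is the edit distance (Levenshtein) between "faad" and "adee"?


Computing edit distance: "faad" -> "adee"
DP table:
           a    d    e    e
      0    1    2    3    4
  f   1    1    2    3    4
  a   2    1    2    3    4
  a   3    2    2    3    4
  d   4    3    2    3    4
Edit distance = dp[4][4] = 4

4


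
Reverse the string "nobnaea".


Input: nobnaea
Reading characters right to left:
  Position 6: 'a'
  Position 5: 'e'
  Position 4: 'a'
  Position 3: 'n'
  Position 2: 'b'
  Position 1: 'o'
  Position 0: 'n'
Reversed: aeanbon

aeanbon


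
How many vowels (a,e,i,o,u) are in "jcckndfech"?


Input: jcckndfech
Checking each character:
  'j' at position 0: consonant
  'c' at position 1: consonant
  'c' at position 2: consonant
  'k' at position 3: consonant
  'n' at position 4: consonant
  'd' at position 5: consonant
  'f' at position 6: consonant
  'e' at position 7: vowel (running total: 1)
  'c' at position 8: consonant
  'h' at position 9: consonant
Total vowels: 1

1


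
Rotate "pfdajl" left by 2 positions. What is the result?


Input: "pfdajl", rotate left by 2
First 2 characters: "pf"
Remaining characters: "dajl"
Concatenate remaining + first: "dajl" + "pf" = "dajlpf"

dajlpf


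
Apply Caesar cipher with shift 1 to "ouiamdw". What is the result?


Caesar cipher: shift "ouiamdw" by 1
  'o' (pos 14) + 1 = pos 15 = 'p'
  'u' (pos 20) + 1 = pos 21 = 'v'
  'i' (pos 8) + 1 = pos 9 = 'j'
  'a' (pos 0) + 1 = pos 1 = 'b'
  'm' (pos 12) + 1 = pos 13 = 'n'
  'd' (pos 3) + 1 = pos 4 = 'e'
  'w' (pos 22) + 1 = pos 23 = 'x'
Result: pvjbnex

pvjbnex


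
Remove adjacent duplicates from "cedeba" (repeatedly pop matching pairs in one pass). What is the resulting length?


Input: cedeba
Stack-based adjacent duplicate removal:
  Read 'c': push. Stack: c
  Read 'e': push. Stack: ce
  Read 'd': push. Stack: ced
  Read 'e': push. Stack: cede
  Read 'b': push. Stack: cedeb
  Read 'a': push. Stack: cedeba
Final stack: "cedeba" (length 6)

6


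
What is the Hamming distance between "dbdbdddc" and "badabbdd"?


Comparing "dbdbdddc" and "badabbdd" position by position:
  Position 0: 'd' vs 'b' => differ
  Position 1: 'b' vs 'a' => differ
  Position 2: 'd' vs 'd' => same
  Position 3: 'b' vs 'a' => differ
  Position 4: 'd' vs 'b' => differ
  Position 5: 'd' vs 'b' => differ
  Position 6: 'd' vs 'd' => same
  Position 7: 'c' vs 'd' => differ
Total differences (Hamming distance): 6

6


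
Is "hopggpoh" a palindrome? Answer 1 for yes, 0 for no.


Input: hopggpoh
Reversed: hopggpoh
  Compare pos 0 ('h') with pos 7 ('h'): match
  Compare pos 1 ('o') with pos 6 ('o'): match
  Compare pos 2 ('p') with pos 5 ('p'): match
  Compare pos 3 ('g') with pos 4 ('g'): match
Result: palindrome

1


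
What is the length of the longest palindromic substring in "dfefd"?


Input: "dfefd"
Checking substrings for palindromes:
  [0:5] "dfefd" (len 5) => palindrome
  [1:4] "fef" (len 3) => palindrome
Longest palindromic substring: "dfefd" with length 5

5


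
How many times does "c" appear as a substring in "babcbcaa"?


Searching for "c" in "babcbcaa"
Scanning each position:
  Position 0: "b" => no
  Position 1: "a" => no
  Position 2: "b" => no
  Position 3: "c" => MATCH
  Position 4: "b" => no
  Position 5: "c" => MATCH
  Position 6: "a" => no
  Position 7: "a" => no
Total occurrences: 2

2


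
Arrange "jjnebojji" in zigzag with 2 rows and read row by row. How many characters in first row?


Zigzag "jjnebojji" into 2 rows:
Placing characters:
  'j' => row 0
  'j' => row 1
  'n' => row 0
  'e' => row 1
  'b' => row 0
  'o' => row 1
  'j' => row 0
  'j' => row 1
  'i' => row 0
Rows:
  Row 0: "jnbji"
  Row 1: "jeoj"
First row length: 5

5


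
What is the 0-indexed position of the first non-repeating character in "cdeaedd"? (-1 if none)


Input: cdeaedd
Character frequencies:
  'a': 1
  'c': 1
  'd': 3
  'e': 2
Scanning left to right for freq == 1:
  Position 0 ('c'): unique! => answer = 0

0


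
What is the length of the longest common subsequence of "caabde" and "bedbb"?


LCS of "caabde" and "bedbb"
DP table:
           b    e    d    b    b
      0    0    0    0    0    0
  c   0    0    0    0    0    0
  a   0    0    0    0    0    0
  a   0    0    0    0    0    0
  b   0    1    1    1    1    1
  d   0    1    1    2    2    2
  e   0    1    2    2    2    2
LCS length = dp[6][5] = 2

2


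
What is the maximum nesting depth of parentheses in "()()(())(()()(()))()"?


Input: "()()(())(()()(()))()"
Tracking depth:
  Position 0 '(': depth becomes 1
  Position 1 ')': depth becomes 0
  Position 2 '(': depth becomes 1
  Position 3 ')': depth becomes 0
  Position 4 '(': depth becomes 1
  Position 5 '(': depth becomes 2
  Position 6 ')': depth becomes 1
  Position 7 ')': depth becomes 0
  Position 8 '(': depth becomes 1
  Position 9 '(': depth becomes 2
  Position 10 ')': depth becomes 1
  Position 11 '(': depth becomes 2
  Position 12 ')': depth becomes 1
  Position 13 '(': depth becomes 2
  Position 14 '(': depth becomes 3
  Position 15 ')': depth becomes 2
  Position 16 ')': depth becomes 1
  Position 17 ')': depth becomes 0
  Position 18 '(': depth becomes 1
  Position 19 ')': depth becomes 0
Maximum depth reached: 3

3


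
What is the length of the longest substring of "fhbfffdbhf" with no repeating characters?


Input: "fhbfffdbhf"
Sliding window (track last position of each char):
  Position 0 ('f'): window [0,0] length 1 -- new best
  Position 1 ('h'): window [0,1] length 2 -- new best
  Position 2 ('b'): window [0,2] length 3 -- new best
  Position 3 ('f'): repeat (last at 0), move window start to 1
  Position 3 ('f'): window [1,3] length 3
  Position 4 ('f'): repeat (last at 3), move window start to 4
  Position 4 ('f'): window [4,4] length 1
  Position 5 ('f'): repeat (last at 4), move window start to 5
  Position 5 ('f'): window [5,5] length 1
  Position 6 ('d'): window [5,6] length 2
  Position 7 ('b'): window [5,7] length 3
  Position 8 ('h'): window [5,8] length 4 -- new best
  Position 9 ('f'): repeat (last at 5), move window start to 6
  Position 9 ('f'): window [6,9] length 4
Longest substring with no repeats: "fdbh" with length 4

4


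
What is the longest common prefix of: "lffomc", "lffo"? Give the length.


Words: lffomc, lffo
  Position 0: all 'l' => match
  Position 1: all 'f' => match
  Position 2: all 'f' => match
  Position 3: all 'o' => match
LCP = "lffo" (length 4)

4


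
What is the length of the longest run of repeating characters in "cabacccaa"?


Input: "cabacccaa"
Scanning for longest run:
  Position 1 ('a'): new char, reset run to 1
  Position 2 ('b'): new char, reset run to 1
  Position 3 ('a'): new char, reset run to 1
  Position 4 ('c'): new char, reset run to 1
  Position 5 ('c'): continues run of 'c', length=2
  Position 6 ('c'): continues run of 'c', length=3
  Position 7 ('a'): new char, reset run to 1
  Position 8 ('a'): continues run of 'a', length=2
Longest run: 'c' with length 3

3


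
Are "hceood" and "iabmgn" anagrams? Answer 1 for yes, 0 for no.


Strings: "hceood", "iabmgn"
Sorted first:  cdehoo
Sorted second: abgimn
Differ at position 0: 'c' vs 'a' => not anagrams

0


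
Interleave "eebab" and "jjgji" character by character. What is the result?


Interleaving "eebab" and "jjgji":
  Position 0: 'e' from first, 'j' from second => "ej"
  Position 1: 'e' from first, 'j' from second => "ej"
  Position 2: 'b' from first, 'g' from second => "bg"
  Position 3: 'a' from first, 'j' from second => "aj"
  Position 4: 'b' from first, 'i' from second => "bi"
Result: ejejbgajbi

ejejbgajbi


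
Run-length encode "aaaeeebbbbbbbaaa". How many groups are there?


Input: aaaeeebbbbbbbaaa
Scanning for consecutive runs:
  Group 1: 'a' x 3 (positions 0-2)
  Group 2: 'e' x 3 (positions 3-5)
  Group 3: 'b' x 7 (positions 6-12)
  Group 4: 'a' x 3 (positions 13-15)
Total groups: 4

4


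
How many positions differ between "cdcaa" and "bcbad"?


Comparing "cdcaa" and "bcbad" position by position:
  Position 0: 'c' vs 'b' => DIFFER
  Position 1: 'd' vs 'c' => DIFFER
  Position 2: 'c' vs 'b' => DIFFER
  Position 3: 'a' vs 'a' => same
  Position 4: 'a' vs 'd' => DIFFER
Positions that differ: 4

4


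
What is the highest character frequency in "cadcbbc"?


Input: cadcbbc
Character counts:
  'a': 1
  'b': 2
  'c': 3
  'd': 1
Maximum frequency: 3

3


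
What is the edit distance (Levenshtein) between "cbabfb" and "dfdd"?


Computing edit distance: "cbabfb" -> "dfdd"
DP table:
           d    f    d    d
      0    1    2    3    4
  c   1    1    2    3    4
  b   2    2    2    3    4
  a   3    3    3    3    4
  b   4    4    4    4    4
  f   5    5    4    5    5
  b   6    6    5    5    6
Edit distance = dp[6][4] = 6

6


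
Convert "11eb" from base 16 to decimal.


Input: "11eb" in base 16
Positional expansion:
  Digit '1' (value 1) x 16^3 = 4096
  Digit '1' (value 1) x 16^2 = 256
  Digit 'e' (value 14) x 16^1 = 224
  Digit 'b' (value 11) x 16^0 = 11
Sum = 4587

4587


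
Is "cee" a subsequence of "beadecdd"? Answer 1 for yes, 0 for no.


Check if "cee" is a subsequence of "beadecdd"
Greedy scan:
  Position 0 ('b'): no match needed
  Position 1 ('e'): no match needed
  Position 2 ('a'): no match needed
  Position 3 ('d'): no match needed
  Position 4 ('e'): no match needed
  Position 5 ('c'): matches sub[0] = 'c'
  Position 6 ('d'): no match needed
  Position 7 ('d'): no match needed
Only matched 1/3 characters => not a subsequence

0


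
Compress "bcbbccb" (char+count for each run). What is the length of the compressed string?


Input: bcbbccb
Runs:
  'b' x 1 => "b1"
  'c' x 1 => "c1"
  'b' x 2 => "b2"
  'c' x 2 => "c2"
  'b' x 1 => "b1"
Compressed: "b1c1b2c2b1"
Compressed length: 10

10


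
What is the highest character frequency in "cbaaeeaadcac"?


Input: cbaaeeaadcac
Character counts:
  'a': 5
  'b': 1
  'c': 3
  'd': 1
  'e': 2
Maximum frequency: 5

5


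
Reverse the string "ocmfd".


Input: ocmfd
Reading characters right to left:
  Position 4: 'd'
  Position 3: 'f'
  Position 2: 'm'
  Position 1: 'c'
  Position 0: 'o'
Reversed: dfmco

dfmco


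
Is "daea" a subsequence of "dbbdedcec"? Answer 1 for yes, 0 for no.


Check if "daea" is a subsequence of "dbbdedcec"
Greedy scan:
  Position 0 ('d'): matches sub[0] = 'd'
  Position 1 ('b'): no match needed
  Position 2 ('b'): no match needed
  Position 3 ('d'): no match needed
  Position 4 ('e'): no match needed
  Position 5 ('d'): no match needed
  Position 6 ('c'): no match needed
  Position 7 ('e'): no match needed
  Position 8 ('c'): no match needed
Only matched 1/4 characters => not a subsequence

0


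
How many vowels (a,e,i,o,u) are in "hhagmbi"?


Input: hhagmbi
Checking each character:
  'h' at position 0: consonant
  'h' at position 1: consonant
  'a' at position 2: vowel (running total: 1)
  'g' at position 3: consonant
  'm' at position 4: consonant
  'b' at position 5: consonant
  'i' at position 6: vowel (running total: 2)
Total vowels: 2

2


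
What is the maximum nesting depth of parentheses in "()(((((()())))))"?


Input: "()(((((()())))))"
Tracking depth:
  Position 0 '(': depth becomes 1
  Position 1 ')': depth becomes 0
  Position 2 '(': depth becomes 1
  Position 3 '(': depth becomes 2
  Position 4 '(': depth becomes 3
  Position 5 '(': depth becomes 4
  Position 6 '(': depth becomes 5
  Position 7 '(': depth becomes 6
  Position 8 ')': depth becomes 5
  Position 9 '(': depth becomes 6
  Position 10 ')': depth becomes 5
  Position 11 ')': depth becomes 4
  Position 12 ')': depth becomes 3
  Position 13 ')': depth becomes 2
  Position 14 ')': depth becomes 1
  Position 15 ')': depth becomes 0
Maximum depth reached: 6

6


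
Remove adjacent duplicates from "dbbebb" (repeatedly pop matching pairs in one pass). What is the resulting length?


Input: dbbebb
Stack-based adjacent duplicate removal:
  Read 'd': push. Stack: d
  Read 'b': push. Stack: db
  Read 'b': matches stack top 'b' => pop. Stack: d
  Read 'e': push. Stack: de
  Read 'b': push. Stack: deb
  Read 'b': matches stack top 'b' => pop. Stack: de
Final stack: "de" (length 2)

2


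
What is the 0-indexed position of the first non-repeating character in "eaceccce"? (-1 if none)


Input: eaceccce
Character frequencies:
  'a': 1
  'c': 4
  'e': 3
Scanning left to right for freq == 1:
  Position 0 ('e'): freq=3, skip
  Position 1 ('a'): unique! => answer = 1

1


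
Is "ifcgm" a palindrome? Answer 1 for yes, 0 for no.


Input: ifcgm
Reversed: mgcfi
  Compare pos 0 ('i') with pos 4 ('m'): MISMATCH
  Compare pos 1 ('f') with pos 3 ('g'): MISMATCH
Result: not a palindrome

0


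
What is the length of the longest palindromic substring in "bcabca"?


Input: "bcabca"
Checking substrings for palindromes:
  No multi-char palindromic substrings found
Longest palindromic substring: "b" with length 1

1


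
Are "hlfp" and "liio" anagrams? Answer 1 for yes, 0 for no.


Strings: "hlfp", "liio"
Sorted first:  fhlp
Sorted second: iilo
Differ at position 0: 'f' vs 'i' => not anagrams

0


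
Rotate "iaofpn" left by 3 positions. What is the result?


Input: "iaofpn", rotate left by 3
First 3 characters: "iao"
Remaining characters: "fpn"
Concatenate remaining + first: "fpn" + "iao" = "fpniao"

fpniao


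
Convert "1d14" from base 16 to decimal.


Input: "1d14" in base 16
Positional expansion:
  Digit '1' (value 1) x 16^3 = 4096
  Digit 'd' (value 13) x 16^2 = 3328
  Digit '1' (value 1) x 16^1 = 16
  Digit '4' (value 4) x 16^0 = 4
Sum = 7444

7444


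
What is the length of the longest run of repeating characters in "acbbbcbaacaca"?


Input: "acbbbcbaacaca"
Scanning for longest run:
  Position 1 ('c'): new char, reset run to 1
  Position 2 ('b'): new char, reset run to 1
  Position 3 ('b'): continues run of 'b', length=2
  Position 4 ('b'): continues run of 'b', length=3
  Position 5 ('c'): new char, reset run to 1
  Position 6 ('b'): new char, reset run to 1
  Position 7 ('a'): new char, reset run to 1
  Position 8 ('a'): continues run of 'a', length=2
  Position 9 ('c'): new char, reset run to 1
  Position 10 ('a'): new char, reset run to 1
  Position 11 ('c'): new char, reset run to 1
  Position 12 ('a'): new char, reset run to 1
Longest run: 'b' with length 3

3


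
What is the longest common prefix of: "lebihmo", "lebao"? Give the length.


Words: lebihmo, lebao
  Position 0: all 'l' => match
  Position 1: all 'e' => match
  Position 2: all 'b' => match
  Position 3: ('i', 'a') => mismatch, stop
LCP = "leb" (length 3)

3


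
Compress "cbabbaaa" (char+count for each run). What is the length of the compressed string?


Input: cbabbaaa
Runs:
  'c' x 1 => "c1"
  'b' x 1 => "b1"
  'a' x 1 => "a1"
  'b' x 2 => "b2"
  'a' x 3 => "a3"
Compressed: "c1b1a1b2a3"
Compressed length: 10

10


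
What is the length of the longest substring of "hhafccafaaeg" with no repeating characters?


Input: "hhafccafaaeg"
Sliding window (track last position of each char):
  Position 0 ('h'): window [0,0] length 1 -- new best
  Position 1 ('h'): repeat (last at 0), move window start to 1
  Position 1 ('h'): window [1,1] length 1
  Position 2 ('a'): window [1,2] length 2 -- new best
  Position 3 ('f'): window [1,3] length 3 -- new best
  Position 4 ('c'): window [1,4] length 4 -- new best
  Position 5 ('c'): repeat (last at 4), move window start to 5
  Position 5 ('c'): window [5,5] length 1
  Position 6 ('a'): window [5,6] length 2
  Position 7 ('f'): window [5,7] length 3
  Position 8 ('a'): repeat (last at 6), move window start to 7
  Position 8 ('a'): window [7,8] length 2
  Position 9 ('a'): repeat (last at 8), move window start to 9
  Position 9 ('a'): window [9,9] length 1
  Position 10 ('e'): window [9,10] length 2
  Position 11 ('g'): window [9,11] length 3
Longest substring with no repeats: "hafc" with length 4

4


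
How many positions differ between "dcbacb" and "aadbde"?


Comparing "dcbacb" and "aadbde" position by position:
  Position 0: 'd' vs 'a' => DIFFER
  Position 1: 'c' vs 'a' => DIFFER
  Position 2: 'b' vs 'd' => DIFFER
  Position 3: 'a' vs 'b' => DIFFER
  Position 4: 'c' vs 'd' => DIFFER
  Position 5: 'b' vs 'e' => DIFFER
Positions that differ: 6

6


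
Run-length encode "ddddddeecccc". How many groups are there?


Input: ddddddeecccc
Scanning for consecutive runs:
  Group 1: 'd' x 6 (positions 0-5)
  Group 2: 'e' x 2 (positions 6-7)
  Group 3: 'c' x 4 (positions 8-11)
Total groups: 3

3


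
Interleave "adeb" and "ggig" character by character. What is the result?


Interleaving "adeb" and "ggig":
  Position 0: 'a' from first, 'g' from second => "ag"
  Position 1: 'd' from first, 'g' from second => "dg"
  Position 2: 'e' from first, 'i' from second => "ei"
  Position 3: 'b' from first, 'g' from second => "bg"
Result: agdgeibg

agdgeibg


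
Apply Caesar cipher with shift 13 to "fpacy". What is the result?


Caesar cipher: shift "fpacy" by 13
  'f' (pos 5) + 13 = pos 18 = 's'
  'p' (pos 15) + 13 = pos 2 = 'c'
  'a' (pos 0) + 13 = pos 13 = 'n'
  'c' (pos 2) + 13 = pos 15 = 'p'
  'y' (pos 24) + 13 = pos 11 = 'l'
Result: scnpl

scnpl


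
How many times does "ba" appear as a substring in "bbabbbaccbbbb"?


Searching for "ba" in "bbabbbaccbbbb"
Scanning each position:
  Position 0: "bb" => no
  Position 1: "ba" => MATCH
  Position 2: "ab" => no
  Position 3: "bb" => no
  Position 4: "bb" => no
  Position 5: "ba" => MATCH
  Position 6: "ac" => no
  Position 7: "cc" => no
  Position 8: "cb" => no
  Position 9: "bb" => no
  Position 10: "bb" => no
  Position 11: "bb" => no
Total occurrences: 2

2


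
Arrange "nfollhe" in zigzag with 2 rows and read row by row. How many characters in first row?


Zigzag "nfollhe" into 2 rows:
Placing characters:
  'n' => row 0
  'f' => row 1
  'o' => row 0
  'l' => row 1
  'l' => row 0
  'h' => row 1
  'e' => row 0
Rows:
  Row 0: "nole"
  Row 1: "flh"
First row length: 4

4


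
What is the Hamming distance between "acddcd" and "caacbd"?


Comparing "acddcd" and "caacbd" position by position:
  Position 0: 'a' vs 'c' => differ
  Position 1: 'c' vs 'a' => differ
  Position 2: 'd' vs 'a' => differ
  Position 3: 'd' vs 'c' => differ
  Position 4: 'c' vs 'b' => differ
  Position 5: 'd' vs 'd' => same
Total differences (Hamming distance): 5

5


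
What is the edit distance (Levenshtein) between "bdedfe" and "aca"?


Computing edit distance: "bdedfe" -> "aca"
DP table:
           a    c    a
      0    1    2    3
  b   1    1    2    3
  d   2    2    2    3
  e   3    3    3    3
  d   4    4    4    4
  f   5    5    5    5
  e   6    6    6    6
Edit distance = dp[6][3] = 6

6


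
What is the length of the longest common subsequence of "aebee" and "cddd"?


LCS of "aebee" and "cddd"
DP table:
           c    d    d    d
      0    0    0    0    0
  a   0    0    0    0    0
  e   0    0    0    0    0
  b   0    0    0    0    0
  e   0    0    0    0    0
  e   0    0    0    0    0
LCS length = dp[5][4] = 0

0


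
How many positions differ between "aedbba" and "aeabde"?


Comparing "aedbba" and "aeabde" position by position:
  Position 0: 'a' vs 'a' => same
  Position 1: 'e' vs 'e' => same
  Position 2: 'd' vs 'a' => DIFFER
  Position 3: 'b' vs 'b' => same
  Position 4: 'b' vs 'd' => DIFFER
  Position 5: 'a' vs 'e' => DIFFER
Positions that differ: 3

3


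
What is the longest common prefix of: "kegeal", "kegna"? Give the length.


Words: kegeal, kegna
  Position 0: all 'k' => match
  Position 1: all 'e' => match
  Position 2: all 'g' => match
  Position 3: ('e', 'n') => mismatch, stop
LCP = "keg" (length 3)

3


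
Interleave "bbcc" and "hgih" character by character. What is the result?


Interleaving "bbcc" and "hgih":
  Position 0: 'b' from first, 'h' from second => "bh"
  Position 1: 'b' from first, 'g' from second => "bg"
  Position 2: 'c' from first, 'i' from second => "ci"
  Position 3: 'c' from first, 'h' from second => "ch"
Result: bhbgcich

bhbgcich


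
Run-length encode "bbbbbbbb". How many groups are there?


Input: bbbbbbbb
Scanning for consecutive runs:
  Group 1: 'b' x 8 (positions 0-7)
Total groups: 1

1


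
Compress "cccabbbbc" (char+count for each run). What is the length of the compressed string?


Input: cccabbbbc
Runs:
  'c' x 3 => "c3"
  'a' x 1 => "a1"
  'b' x 4 => "b4"
  'c' x 1 => "c1"
Compressed: "c3a1b4c1"
Compressed length: 8

8


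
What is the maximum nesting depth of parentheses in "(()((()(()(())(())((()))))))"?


Input: "(()((()(()(())(())((()))))))"
Tracking depth:
  Position 0 '(': depth becomes 1
  Position 1 '(': depth becomes 2
  Position 2 ')': depth becomes 1
  Position 3 '(': depth becomes 2
  Position 4 '(': depth becomes 3
  Position 5 '(': depth becomes 4
  Position 6 ')': depth becomes 3
  Position 7 '(': depth becomes 4
  Position 8 '(': depth becomes 5
  Position 9 ')': depth becomes 4
  Position 10 '(': depth becomes 5
  Position 11 '(': depth becomes 6
  Position 12 ')': depth becomes 5
  Position 13 ')': depth becomes 4
  Position 14 '(': depth becomes 5
  Position 15 '(': depth becomes 6
  Position 16 ')': depth becomes 5
  Position 17 ')': depth becomes 4
  Position 18 '(': depth becomes 5
  Position 19 '(': depth becomes 6
  Position 20 '(': depth becomes 7
  Position 21 ')': depth becomes 6
  Position 22 ')': depth becomes 5
  Position 23 ')': depth becomes 4
  Position 24 ')': depth becomes 3
  Position 25 ')': depth becomes 2
  Position 26 ')': depth becomes 1
  Position 27 ')': depth becomes 0
Maximum depth reached: 7

7


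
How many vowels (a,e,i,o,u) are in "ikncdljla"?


Input: ikncdljla
Checking each character:
  'i' at position 0: vowel (running total: 1)
  'k' at position 1: consonant
  'n' at position 2: consonant
  'c' at position 3: consonant
  'd' at position 4: consonant
  'l' at position 5: consonant
  'j' at position 6: consonant
  'l' at position 7: consonant
  'a' at position 8: vowel (running total: 2)
Total vowels: 2

2


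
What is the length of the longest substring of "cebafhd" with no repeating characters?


Input: "cebafhd"
Sliding window (track last position of each char):
  Position 0 ('c'): window [0,0] length 1 -- new best
  Position 1 ('e'): window [0,1] length 2 -- new best
  Position 2 ('b'): window [0,2] length 3 -- new best
  Position 3 ('a'): window [0,3] length 4 -- new best
  Position 4 ('f'): window [0,4] length 5 -- new best
  Position 5 ('h'): window [0,5] length 6 -- new best
  Position 6 ('d'): window [0,6] length 7 -- new best
Longest substring with no repeats: "cebafhd" with length 7

7


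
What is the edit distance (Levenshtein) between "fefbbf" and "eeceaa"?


Computing edit distance: "fefbbf" -> "eeceaa"
DP table:
           e    e    c    e    a    a
      0    1    2    3    4    5    6
  f   1    1    2    3    4    5    6
  e   2    1    1    2    3    4    5
  f   3    2    2    2    3    4    5
  b   4    3    3    3    3    4    5
  b   5    4    4    4    4    4    5
  f   6    5    5    5    5    5    5
Edit distance = dp[6][6] = 5

5
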